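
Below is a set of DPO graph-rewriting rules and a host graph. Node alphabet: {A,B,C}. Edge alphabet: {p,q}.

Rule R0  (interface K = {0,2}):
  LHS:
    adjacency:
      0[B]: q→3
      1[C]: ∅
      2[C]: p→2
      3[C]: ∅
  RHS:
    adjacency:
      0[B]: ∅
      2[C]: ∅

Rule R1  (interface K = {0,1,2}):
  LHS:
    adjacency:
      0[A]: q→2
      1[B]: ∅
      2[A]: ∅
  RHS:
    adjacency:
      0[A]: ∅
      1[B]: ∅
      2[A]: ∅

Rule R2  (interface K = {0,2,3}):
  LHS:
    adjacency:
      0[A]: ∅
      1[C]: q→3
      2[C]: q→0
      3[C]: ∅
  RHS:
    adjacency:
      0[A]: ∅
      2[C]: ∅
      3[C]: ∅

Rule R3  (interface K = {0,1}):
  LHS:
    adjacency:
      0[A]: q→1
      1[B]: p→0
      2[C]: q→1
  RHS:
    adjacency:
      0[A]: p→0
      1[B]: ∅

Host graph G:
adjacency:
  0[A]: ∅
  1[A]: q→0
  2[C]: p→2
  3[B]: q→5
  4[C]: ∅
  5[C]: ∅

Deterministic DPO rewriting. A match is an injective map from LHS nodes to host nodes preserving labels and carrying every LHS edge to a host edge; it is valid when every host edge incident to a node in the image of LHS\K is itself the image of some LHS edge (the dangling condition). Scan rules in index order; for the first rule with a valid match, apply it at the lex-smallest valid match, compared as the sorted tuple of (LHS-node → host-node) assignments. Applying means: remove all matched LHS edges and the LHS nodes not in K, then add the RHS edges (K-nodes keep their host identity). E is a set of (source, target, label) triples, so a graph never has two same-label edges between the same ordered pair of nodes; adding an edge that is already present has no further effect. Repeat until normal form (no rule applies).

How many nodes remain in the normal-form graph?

initial: |V|=6 |E|=3  E = 1-q->0 2-p->2 3-q->5
step 1: apply R0 at {0↦3, 1↦4, 2↦2, 3↦5}  → |V|=4 |E|=1  E = 1-q->0
step 2: apply R1 at {0↦1, 1↦3, 2↦0}  → |V|=4 |E|=0  E = ∅
normal form: no rule applies after step 2
NF nodes: {0:A, 1:A, 2:C, 3:B}

Answer: 4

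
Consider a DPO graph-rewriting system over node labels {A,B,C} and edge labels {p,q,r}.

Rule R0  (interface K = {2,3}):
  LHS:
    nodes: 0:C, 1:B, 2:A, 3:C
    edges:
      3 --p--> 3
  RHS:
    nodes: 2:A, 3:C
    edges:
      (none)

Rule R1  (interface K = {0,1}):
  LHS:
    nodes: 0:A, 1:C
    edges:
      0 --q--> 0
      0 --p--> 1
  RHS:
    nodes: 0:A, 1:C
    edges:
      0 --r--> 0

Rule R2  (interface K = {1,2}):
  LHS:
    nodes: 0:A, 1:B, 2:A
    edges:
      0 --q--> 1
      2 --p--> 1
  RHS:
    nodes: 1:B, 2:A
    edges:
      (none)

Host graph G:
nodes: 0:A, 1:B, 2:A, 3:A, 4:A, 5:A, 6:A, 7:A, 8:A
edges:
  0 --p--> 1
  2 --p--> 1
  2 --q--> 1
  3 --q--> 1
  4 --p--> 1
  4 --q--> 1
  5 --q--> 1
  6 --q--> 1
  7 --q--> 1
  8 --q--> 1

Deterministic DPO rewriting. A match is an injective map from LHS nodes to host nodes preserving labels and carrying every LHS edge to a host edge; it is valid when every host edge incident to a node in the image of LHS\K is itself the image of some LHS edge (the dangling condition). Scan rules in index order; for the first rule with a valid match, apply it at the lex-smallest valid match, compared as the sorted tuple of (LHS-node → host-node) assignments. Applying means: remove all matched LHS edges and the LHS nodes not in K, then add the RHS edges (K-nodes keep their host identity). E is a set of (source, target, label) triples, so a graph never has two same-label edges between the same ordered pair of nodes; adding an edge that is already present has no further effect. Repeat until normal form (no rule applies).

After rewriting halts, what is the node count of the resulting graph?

[0] host  ⇒  9 nodes, 10 edges  {0-p->1 2-p->1 2-q->1 3-q->1 4-p->1 4-q->1 5-q->1 6-q->1 7-q->1 8-q->1}
[1] R2 @ {0↦3, 1↦1, 2↦0}  ⇒  8 nodes, 8 edges  {2-p->1 2-q->1 4-p->1 4-q->1 5-q->1 6-q->1 7-q->1 8-q->1}
[2] R2 @ {0↦5, 1↦1, 2↦2}  ⇒  7 nodes, 6 edges  {2-q->1 4-p->1 4-q->1 6-q->1 7-q->1 8-q->1}
[3] R2 @ {0↦2, 1↦1, 2↦4}  ⇒  6 nodes, 4 edges  {4-q->1 6-q->1 7-q->1 8-q->1}
normal form: no rule applies after step 3
NF nodes: {0:A, 1:B, 4:A, 6:A, 7:A, 8:A}

Answer: 6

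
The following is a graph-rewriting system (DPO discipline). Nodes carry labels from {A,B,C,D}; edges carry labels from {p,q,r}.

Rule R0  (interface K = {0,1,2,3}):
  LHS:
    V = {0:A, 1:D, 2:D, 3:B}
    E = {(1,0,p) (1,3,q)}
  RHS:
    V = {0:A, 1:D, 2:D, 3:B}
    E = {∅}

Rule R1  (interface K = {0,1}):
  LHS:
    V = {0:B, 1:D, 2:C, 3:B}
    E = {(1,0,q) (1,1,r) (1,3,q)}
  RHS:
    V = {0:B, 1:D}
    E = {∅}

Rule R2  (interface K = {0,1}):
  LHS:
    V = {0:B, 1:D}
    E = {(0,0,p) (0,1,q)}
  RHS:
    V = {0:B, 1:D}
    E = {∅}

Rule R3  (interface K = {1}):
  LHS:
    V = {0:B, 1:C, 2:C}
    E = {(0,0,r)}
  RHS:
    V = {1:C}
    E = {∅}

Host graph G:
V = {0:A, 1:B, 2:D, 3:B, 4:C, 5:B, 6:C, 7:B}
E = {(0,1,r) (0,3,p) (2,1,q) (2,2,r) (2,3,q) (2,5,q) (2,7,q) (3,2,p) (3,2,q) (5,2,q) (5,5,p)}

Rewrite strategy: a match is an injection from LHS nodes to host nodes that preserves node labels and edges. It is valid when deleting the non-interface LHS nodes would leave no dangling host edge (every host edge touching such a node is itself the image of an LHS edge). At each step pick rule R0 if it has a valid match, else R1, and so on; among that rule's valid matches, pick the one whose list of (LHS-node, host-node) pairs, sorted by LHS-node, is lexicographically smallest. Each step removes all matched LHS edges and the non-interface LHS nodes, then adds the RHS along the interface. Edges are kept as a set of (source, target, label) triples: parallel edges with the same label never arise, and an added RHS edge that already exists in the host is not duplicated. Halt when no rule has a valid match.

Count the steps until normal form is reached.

start.  V:8 E:11  edges: 0-r->1 0-p->3 2-q->1 2-r->2 2-q->3 2-q->5 2-q->7 3-p->2 3-q->2 5-q->2 5-p->5
1. fire R1 via {0↦1, 1↦2, 2↦4, 3↦7}  →  V:6 E:8  edges: 0-r->1 0-p->3 2-q->3 2-q->5 3-p->2 3-q->2 5-q->2 5-p->5
2. fire R2 via {0↦5, 1↦2}  →  V:6 E:6  edges: 0-r->1 0-p->3 2-q->3 2-q->5 3-p->2 3-q->2
halt: no rule applies after step 2

Answer: 2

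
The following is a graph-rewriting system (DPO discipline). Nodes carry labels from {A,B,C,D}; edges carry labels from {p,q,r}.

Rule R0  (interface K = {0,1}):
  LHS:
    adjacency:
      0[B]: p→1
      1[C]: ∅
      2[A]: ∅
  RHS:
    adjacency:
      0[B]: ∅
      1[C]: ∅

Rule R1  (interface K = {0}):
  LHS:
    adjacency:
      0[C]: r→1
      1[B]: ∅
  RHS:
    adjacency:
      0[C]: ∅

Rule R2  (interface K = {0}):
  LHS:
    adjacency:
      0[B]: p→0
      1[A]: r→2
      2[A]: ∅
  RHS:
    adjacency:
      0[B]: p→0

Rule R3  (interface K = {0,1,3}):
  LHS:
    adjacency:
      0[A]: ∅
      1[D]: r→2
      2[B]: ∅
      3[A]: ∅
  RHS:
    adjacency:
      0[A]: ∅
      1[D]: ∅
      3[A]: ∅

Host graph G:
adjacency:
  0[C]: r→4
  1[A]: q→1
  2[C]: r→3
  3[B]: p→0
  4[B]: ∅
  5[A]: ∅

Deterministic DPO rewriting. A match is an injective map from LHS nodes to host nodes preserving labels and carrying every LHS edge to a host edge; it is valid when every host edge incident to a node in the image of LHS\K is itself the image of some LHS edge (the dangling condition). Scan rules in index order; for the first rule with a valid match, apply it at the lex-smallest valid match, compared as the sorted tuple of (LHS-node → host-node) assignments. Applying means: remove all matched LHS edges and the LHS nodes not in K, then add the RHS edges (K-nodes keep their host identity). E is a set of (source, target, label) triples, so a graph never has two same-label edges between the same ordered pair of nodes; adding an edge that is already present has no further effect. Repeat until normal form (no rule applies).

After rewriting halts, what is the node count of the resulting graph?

initial: |V|=6 |E|=4  E = 0-r->4 1-q->1 2-r->3 3-p->0
step 1: apply R0 at {0↦3, 1↦0, 2↦5}  → |V|=5 |E|=3  E = 0-r->4 1-q->1 2-r->3
step 2: apply R1 at {0↦0, 1↦4}  → |V|=4 |E|=2  E = 1-q->1 2-r->3
step 3: apply R1 at {0↦2, 1↦3}  → |V|=3 |E|=1  E = 1-q->1
halt: no rule applies after step 3
NF nodes: {0:C, 1:A, 2:C}

Answer: 3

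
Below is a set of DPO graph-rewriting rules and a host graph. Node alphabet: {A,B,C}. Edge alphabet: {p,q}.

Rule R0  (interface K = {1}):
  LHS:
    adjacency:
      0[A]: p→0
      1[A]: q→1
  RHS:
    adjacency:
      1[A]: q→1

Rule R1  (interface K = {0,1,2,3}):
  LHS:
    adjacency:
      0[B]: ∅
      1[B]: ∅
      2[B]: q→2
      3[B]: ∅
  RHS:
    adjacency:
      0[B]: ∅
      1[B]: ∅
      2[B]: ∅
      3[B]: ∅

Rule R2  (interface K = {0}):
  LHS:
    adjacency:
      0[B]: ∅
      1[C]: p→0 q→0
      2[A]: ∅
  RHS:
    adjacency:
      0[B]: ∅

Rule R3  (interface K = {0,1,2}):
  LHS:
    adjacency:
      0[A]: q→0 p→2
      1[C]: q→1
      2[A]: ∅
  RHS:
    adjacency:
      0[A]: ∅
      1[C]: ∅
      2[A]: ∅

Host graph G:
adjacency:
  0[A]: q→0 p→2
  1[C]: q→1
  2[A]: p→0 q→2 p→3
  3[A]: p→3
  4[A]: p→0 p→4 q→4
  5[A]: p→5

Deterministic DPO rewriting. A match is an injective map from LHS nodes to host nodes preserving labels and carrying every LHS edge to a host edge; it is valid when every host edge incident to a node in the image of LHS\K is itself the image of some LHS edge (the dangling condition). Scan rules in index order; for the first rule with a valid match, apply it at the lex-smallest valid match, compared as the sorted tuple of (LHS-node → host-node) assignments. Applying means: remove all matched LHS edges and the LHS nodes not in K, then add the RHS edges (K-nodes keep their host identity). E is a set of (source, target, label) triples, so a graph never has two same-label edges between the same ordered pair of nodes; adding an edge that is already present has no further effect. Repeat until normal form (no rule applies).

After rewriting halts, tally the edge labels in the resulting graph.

Answer: p:5 q:2

Derivation:
[0] host  ⇒  6 nodes, 11 edges  {0-q->0 0-p->2 1-q->1 2-p->0 2-q->2 2-p->3 3-p->3 4-p->0 4-p->4 4-q->4 5-p->5}
[1] R0 @ {0↦5, 1↦0}  ⇒  5 nodes, 10 edges  {0-q->0 0-p->2 1-q->1 2-p->0 2-q->2 2-p->3 3-p->3 4-p->0 4-p->4 4-q->4}
[2] R3 @ {0↦0, 1↦1, 2↦2}  ⇒  5 nodes, 7 edges  {2-p->0 2-q->2 2-p->3 3-p->3 4-p->0 4-p->4 4-q->4}
normal form: no rule applies after step 2
NF edges: [(2, 0, 'p'), (2, 2, 'q'), (2, 3, 'p'), (3, 3, 'p'), (4, 0, 'p'), (4, 4, 'p'), (4, 4, 'q')]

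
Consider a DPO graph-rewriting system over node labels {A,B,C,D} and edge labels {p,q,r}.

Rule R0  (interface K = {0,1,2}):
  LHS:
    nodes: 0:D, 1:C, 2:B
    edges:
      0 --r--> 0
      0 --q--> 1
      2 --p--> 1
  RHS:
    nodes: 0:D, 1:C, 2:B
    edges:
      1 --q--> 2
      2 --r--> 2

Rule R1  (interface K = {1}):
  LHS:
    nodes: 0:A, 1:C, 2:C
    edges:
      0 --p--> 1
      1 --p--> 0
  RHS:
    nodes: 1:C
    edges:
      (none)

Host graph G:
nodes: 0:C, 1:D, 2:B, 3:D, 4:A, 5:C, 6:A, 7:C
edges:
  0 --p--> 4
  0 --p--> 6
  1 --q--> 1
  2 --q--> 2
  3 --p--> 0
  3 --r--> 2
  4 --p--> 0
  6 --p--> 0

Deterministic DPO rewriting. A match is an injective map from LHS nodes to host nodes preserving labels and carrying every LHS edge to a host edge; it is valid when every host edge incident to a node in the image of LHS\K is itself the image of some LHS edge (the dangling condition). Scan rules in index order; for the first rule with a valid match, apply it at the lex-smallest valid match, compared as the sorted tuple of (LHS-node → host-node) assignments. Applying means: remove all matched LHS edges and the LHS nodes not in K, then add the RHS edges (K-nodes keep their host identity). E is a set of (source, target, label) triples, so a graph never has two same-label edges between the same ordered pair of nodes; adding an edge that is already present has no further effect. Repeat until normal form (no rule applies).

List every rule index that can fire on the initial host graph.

R0: no valid match — LHS pattern not found
R1: 4 valid matches — {0↦4, 1↦0, 2↦5}, {0↦4, 1↦0, 2↦7}, {0↦6, 1↦0, 2↦5} (+1 more)

Answer: [R1]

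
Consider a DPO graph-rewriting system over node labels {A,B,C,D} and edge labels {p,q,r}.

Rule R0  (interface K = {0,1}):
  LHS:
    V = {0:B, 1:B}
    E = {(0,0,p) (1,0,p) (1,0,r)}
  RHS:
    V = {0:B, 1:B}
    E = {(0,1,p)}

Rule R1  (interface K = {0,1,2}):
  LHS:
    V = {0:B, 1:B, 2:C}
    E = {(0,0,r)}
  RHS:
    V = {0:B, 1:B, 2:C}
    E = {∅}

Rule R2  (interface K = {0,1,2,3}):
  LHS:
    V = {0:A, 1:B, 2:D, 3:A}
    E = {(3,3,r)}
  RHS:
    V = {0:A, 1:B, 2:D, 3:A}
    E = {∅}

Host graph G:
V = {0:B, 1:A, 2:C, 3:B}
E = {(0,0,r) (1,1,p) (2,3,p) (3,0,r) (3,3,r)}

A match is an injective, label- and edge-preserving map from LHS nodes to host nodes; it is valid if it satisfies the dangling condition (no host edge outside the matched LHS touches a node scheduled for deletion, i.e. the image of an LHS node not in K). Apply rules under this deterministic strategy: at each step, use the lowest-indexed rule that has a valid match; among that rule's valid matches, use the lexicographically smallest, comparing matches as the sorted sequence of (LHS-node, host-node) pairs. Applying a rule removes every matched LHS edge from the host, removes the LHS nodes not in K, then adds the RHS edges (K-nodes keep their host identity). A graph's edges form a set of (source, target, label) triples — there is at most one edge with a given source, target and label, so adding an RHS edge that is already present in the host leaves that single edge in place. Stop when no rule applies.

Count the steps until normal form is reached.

Answer: 2

Rewrite trace:
[0] host  ⇒  4 nodes, 5 edges  {0-r->0 1-p->1 2-p->3 3-r->0 3-r->3}
[1] R1 @ {0↦0, 1↦3, 2↦2}  ⇒  4 nodes, 4 edges  {1-p->1 2-p->3 3-r->0 3-r->3}
[2] R1 @ {0↦3, 1↦0, 2↦2}  ⇒  4 nodes, 3 edges  {1-p->1 2-p->3 3-r->0}
halt: no rule applies after step 2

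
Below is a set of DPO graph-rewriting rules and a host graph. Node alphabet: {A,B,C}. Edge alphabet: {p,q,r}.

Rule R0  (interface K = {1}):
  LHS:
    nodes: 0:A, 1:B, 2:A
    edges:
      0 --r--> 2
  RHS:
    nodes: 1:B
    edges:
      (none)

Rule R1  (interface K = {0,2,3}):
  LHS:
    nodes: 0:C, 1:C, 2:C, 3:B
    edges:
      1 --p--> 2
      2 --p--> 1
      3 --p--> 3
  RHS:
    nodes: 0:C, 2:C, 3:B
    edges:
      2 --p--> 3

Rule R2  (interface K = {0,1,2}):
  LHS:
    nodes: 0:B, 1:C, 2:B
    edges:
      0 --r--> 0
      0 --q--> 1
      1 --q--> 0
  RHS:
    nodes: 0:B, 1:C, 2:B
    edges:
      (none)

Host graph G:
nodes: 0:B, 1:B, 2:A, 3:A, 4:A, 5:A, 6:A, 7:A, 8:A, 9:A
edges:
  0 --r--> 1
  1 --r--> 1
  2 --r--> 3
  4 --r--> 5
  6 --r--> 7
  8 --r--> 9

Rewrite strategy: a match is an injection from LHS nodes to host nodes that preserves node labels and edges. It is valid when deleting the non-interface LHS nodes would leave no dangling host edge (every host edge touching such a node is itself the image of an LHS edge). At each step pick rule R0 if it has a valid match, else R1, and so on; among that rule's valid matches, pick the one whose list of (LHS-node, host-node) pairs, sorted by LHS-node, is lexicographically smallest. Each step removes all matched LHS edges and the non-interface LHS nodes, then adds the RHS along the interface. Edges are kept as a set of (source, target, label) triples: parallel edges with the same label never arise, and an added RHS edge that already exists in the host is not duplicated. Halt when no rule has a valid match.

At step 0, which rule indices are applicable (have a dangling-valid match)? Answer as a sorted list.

Answer: [R0]

Steps:
R0: 8 valid matches — {0↦2, 1↦0, 2↦3}, {0↦2, 1↦1, 2↦3}, {0↦4, 1↦0, 2↦5} (+5 more)
R1: no valid match — LHS pattern not found
R2: no valid match — LHS pattern not found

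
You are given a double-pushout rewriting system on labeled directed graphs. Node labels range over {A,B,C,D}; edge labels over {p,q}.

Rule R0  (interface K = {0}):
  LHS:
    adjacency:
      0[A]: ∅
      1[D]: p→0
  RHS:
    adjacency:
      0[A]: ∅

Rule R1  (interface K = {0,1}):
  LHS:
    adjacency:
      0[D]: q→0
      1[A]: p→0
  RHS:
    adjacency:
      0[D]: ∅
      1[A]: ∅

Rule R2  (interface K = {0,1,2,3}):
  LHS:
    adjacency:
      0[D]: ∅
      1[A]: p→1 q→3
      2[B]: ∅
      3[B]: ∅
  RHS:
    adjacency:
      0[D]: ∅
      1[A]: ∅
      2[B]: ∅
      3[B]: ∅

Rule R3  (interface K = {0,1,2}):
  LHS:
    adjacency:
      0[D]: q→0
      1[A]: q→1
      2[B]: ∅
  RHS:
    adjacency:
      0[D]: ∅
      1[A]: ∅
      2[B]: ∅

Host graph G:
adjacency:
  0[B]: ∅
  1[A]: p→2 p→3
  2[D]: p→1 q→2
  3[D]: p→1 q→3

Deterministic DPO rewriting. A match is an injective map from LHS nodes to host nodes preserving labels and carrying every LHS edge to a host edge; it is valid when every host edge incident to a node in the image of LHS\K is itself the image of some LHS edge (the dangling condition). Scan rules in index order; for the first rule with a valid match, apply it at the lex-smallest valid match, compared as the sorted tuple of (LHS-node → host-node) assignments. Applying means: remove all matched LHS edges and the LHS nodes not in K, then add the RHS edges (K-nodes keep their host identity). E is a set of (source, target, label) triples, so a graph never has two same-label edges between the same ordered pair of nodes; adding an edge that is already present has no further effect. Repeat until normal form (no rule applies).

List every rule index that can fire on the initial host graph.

R0: no valid match — 2 raw matches, all fail dangling condition
R1: 2 valid matches — {0↦2, 1↦1}, {0↦3, 1↦1}
R2: no valid match — LHS pattern not found
R3: no valid match — LHS pattern not found

Answer: [R1]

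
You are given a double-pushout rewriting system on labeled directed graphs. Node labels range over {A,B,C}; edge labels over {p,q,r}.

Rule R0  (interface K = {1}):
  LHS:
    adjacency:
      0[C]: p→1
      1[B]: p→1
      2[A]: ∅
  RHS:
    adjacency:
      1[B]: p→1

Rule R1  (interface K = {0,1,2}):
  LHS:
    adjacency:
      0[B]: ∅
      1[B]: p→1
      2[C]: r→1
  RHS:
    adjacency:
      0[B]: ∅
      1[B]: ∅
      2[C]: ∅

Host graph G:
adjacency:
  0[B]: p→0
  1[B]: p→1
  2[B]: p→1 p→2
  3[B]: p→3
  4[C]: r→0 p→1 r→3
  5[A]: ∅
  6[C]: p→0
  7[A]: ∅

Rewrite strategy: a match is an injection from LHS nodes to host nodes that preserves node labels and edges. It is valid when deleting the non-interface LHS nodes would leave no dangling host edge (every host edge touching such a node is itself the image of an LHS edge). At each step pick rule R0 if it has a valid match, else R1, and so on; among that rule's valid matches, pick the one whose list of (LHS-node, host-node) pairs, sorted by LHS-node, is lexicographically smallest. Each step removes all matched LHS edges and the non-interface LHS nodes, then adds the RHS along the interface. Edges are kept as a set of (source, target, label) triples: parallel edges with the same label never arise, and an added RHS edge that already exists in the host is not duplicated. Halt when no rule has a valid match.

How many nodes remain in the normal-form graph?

initial: |V|=8 |E|=9  E = 0-p->0 1-p->1 2-p->1 2-p->2 3-p->3 4-r->0 4-p->1 4-r->3 6-p->0
step 1: apply R0 at {0↦6, 1↦0, 2↦5}  → |V|=6 |E|=8  E = 0-p->0 1-p->1 2-p->1 2-p->2 3-p->3 4-r->0 4-p->1 4-r->3
step 2: apply R1 at {0↦0, 1↦3, 2↦4}  → |V|=6 |E|=6  E = 0-p->0 1-p->1 2-p->1 2-p->2 4-r->0 4-p->1
step 3: apply R1 at {0↦1, 1↦0, 2↦4}  → |V|=6 |E|=4  E = 1-p->1 2-p->1 2-p->2 4-p->1
step 4: apply R0 at {0↦4, 1↦1, 2↦7}  → |V|=4 |E|=3  E = 1-p->1 2-p->1 2-p->2
normal form: no rule applies after step 4
NF nodes: {0:B, 1:B, 2:B, 3:B}

Answer: 4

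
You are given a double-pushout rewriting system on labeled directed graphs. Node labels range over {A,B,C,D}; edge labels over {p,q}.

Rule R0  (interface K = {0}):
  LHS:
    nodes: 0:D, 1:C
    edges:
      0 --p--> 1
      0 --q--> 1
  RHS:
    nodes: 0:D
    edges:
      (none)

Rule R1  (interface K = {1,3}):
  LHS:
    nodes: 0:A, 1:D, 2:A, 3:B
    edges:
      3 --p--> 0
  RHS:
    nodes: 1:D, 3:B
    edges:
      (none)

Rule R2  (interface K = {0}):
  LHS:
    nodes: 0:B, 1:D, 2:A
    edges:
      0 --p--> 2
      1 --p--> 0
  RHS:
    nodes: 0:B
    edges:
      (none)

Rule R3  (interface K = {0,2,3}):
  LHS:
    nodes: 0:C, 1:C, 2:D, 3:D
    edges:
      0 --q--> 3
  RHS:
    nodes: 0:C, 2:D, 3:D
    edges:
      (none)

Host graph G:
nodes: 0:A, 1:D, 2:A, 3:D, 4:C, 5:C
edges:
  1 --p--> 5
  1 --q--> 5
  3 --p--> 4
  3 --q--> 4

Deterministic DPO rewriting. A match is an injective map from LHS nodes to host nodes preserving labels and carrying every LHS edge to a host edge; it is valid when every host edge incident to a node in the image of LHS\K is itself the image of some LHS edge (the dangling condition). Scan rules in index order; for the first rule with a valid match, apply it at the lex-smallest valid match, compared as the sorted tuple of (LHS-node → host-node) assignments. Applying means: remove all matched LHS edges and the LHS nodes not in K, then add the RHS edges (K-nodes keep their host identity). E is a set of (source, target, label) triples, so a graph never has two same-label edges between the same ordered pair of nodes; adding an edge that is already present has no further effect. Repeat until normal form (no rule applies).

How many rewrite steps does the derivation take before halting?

Answer: 2

Steps:
initial: |V|=6 |E|=4  E = 1-p->5 1-q->5 3-p->4 3-q->4
step 1: apply R0 at {0↦1, 1↦5}  → |V|=5 |E|=2  E = 3-p->4 3-q->4
step 2: apply R0 at {0↦3, 1↦4}  → |V|=4 |E|=0  E = ∅
final graph: no rule applies after step 2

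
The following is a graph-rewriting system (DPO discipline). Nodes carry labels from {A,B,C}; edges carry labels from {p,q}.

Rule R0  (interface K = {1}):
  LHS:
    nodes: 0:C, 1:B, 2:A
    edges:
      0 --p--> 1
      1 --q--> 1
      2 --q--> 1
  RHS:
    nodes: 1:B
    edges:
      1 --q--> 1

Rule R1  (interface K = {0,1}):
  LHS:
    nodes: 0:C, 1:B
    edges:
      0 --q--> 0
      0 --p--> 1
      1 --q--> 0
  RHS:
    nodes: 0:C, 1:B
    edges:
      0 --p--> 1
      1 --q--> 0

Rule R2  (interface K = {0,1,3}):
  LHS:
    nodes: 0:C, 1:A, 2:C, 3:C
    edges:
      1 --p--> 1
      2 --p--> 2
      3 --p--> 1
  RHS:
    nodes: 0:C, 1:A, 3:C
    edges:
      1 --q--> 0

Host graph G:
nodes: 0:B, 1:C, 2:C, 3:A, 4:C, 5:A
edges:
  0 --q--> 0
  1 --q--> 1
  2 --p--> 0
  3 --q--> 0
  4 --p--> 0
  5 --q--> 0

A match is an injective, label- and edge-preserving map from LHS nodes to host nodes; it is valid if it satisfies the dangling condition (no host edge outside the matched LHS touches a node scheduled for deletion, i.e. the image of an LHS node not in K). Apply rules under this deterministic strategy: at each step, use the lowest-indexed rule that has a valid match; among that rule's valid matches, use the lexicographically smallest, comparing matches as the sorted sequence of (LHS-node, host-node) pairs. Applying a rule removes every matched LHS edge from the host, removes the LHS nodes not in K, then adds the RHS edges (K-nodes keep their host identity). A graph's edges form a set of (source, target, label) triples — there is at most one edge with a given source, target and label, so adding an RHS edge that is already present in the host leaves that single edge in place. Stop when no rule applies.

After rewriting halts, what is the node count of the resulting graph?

start.  V:6 E:6  edges: 0-q->0 1-q->1 2-p->0 3-q->0 4-p->0 5-q->0
1. fire R0 via {0↦2, 1↦0, 2↦3}  →  V:4 E:4  edges: 0-q->0 1-q->1 4-p->0 5-q->0
2. fire R0 via {0↦4, 1↦0, 2↦5}  →  V:2 E:2  edges: 0-q->0 1-q->1
normal form: no rule applies after step 2
NF nodes: {0:B, 1:C}

Answer: 2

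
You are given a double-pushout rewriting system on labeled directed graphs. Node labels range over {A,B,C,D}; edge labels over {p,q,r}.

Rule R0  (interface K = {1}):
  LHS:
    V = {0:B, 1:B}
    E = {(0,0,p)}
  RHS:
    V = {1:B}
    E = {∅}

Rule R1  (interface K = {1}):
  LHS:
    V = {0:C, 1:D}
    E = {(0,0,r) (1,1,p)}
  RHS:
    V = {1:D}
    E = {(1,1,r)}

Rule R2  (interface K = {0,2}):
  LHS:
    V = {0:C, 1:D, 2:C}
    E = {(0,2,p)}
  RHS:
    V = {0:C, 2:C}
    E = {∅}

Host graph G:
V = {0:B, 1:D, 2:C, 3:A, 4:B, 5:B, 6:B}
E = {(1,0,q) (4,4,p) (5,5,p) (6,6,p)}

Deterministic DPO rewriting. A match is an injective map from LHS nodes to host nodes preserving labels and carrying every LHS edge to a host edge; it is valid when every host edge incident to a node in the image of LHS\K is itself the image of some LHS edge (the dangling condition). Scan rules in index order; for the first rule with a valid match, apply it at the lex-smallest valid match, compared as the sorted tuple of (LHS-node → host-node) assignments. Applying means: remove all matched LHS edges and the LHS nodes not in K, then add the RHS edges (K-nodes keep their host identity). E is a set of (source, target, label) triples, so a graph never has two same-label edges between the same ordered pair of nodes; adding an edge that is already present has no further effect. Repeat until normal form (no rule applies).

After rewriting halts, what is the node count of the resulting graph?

Answer: 4

Rewrite trace:
[0] host  ⇒  7 nodes, 4 edges  {1-q->0 4-p->4 5-p->5 6-p->6}
[1] R0 @ {0↦4, 1↦0}  ⇒  6 nodes, 3 edges  {1-q->0 5-p->5 6-p->6}
[2] R0 @ {0↦5, 1↦0}  ⇒  5 nodes, 2 edges  {1-q->0 6-p->6}
[3] R0 @ {0↦6, 1↦0}  ⇒  4 nodes, 1 edges  {1-q->0}
final graph: no rule applies after step 3
NF nodes: {0:B, 1:D, 2:C, 3:A}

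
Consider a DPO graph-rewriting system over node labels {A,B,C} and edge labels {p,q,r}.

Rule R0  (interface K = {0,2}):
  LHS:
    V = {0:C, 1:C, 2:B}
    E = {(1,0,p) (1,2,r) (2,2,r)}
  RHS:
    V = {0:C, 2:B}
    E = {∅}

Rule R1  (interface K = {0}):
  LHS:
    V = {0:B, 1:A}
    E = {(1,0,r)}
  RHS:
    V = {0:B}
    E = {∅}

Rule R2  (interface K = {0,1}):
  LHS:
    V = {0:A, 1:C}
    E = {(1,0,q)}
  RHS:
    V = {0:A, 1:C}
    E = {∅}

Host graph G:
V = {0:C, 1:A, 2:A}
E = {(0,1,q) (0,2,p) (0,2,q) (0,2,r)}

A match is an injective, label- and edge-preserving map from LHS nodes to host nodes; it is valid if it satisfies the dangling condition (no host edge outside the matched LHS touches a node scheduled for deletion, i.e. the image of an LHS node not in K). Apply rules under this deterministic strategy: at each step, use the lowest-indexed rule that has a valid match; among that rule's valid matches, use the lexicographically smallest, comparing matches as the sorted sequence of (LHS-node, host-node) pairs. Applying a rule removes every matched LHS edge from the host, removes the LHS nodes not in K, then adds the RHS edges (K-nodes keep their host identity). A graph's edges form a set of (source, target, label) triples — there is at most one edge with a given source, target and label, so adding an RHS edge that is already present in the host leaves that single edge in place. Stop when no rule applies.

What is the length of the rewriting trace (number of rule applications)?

Answer: 2

Steps:
initial: |V|=3 |E|=4  E = 0-q->1 0-p->2 0-q->2 0-r->2
step 1: apply R2 at {0↦1, 1↦0}  → |V|=3 |E|=3  E = 0-p->2 0-q->2 0-r->2
step 2: apply R2 at {0↦2, 1↦0}  → |V|=3 |E|=2  E = 0-p->2 0-r->2
final graph: no rule applies after step 2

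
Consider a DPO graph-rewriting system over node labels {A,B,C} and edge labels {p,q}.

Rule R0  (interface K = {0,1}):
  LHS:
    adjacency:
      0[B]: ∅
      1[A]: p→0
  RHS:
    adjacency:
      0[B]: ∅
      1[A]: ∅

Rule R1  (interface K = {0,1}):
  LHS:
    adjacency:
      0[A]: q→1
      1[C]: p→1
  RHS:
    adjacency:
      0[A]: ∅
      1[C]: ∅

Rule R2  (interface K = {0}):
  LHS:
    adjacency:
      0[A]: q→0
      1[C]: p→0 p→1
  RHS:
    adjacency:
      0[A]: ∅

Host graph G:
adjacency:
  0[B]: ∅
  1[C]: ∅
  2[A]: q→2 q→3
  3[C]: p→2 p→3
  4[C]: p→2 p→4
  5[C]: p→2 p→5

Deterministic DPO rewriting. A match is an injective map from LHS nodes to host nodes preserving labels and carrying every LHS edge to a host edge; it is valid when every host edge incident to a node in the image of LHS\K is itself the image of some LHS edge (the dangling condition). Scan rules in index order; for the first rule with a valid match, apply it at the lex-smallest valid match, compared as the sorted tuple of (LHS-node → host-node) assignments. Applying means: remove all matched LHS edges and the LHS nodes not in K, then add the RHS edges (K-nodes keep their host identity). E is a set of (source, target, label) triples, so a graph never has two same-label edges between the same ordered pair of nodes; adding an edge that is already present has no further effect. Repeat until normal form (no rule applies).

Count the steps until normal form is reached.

Answer: 2

Derivation:
[0] host  ⇒  6 nodes, 8 edges  {2-q->2 2-q->3 3-p->2 3-p->3 4-p->2 4-p->4 5-p->2 5-p->5}
[1] R1 @ {0↦2, 1↦3}  ⇒  6 nodes, 6 edges  {2-q->2 3-p->2 4-p->2 4-p->4 5-p->2 5-p->5}
[2] R2 @ {0↦2, 1↦4}  ⇒  5 nodes, 3 edges  {3-p->2 5-p->2 5-p->5}
halt: no rule applies after step 2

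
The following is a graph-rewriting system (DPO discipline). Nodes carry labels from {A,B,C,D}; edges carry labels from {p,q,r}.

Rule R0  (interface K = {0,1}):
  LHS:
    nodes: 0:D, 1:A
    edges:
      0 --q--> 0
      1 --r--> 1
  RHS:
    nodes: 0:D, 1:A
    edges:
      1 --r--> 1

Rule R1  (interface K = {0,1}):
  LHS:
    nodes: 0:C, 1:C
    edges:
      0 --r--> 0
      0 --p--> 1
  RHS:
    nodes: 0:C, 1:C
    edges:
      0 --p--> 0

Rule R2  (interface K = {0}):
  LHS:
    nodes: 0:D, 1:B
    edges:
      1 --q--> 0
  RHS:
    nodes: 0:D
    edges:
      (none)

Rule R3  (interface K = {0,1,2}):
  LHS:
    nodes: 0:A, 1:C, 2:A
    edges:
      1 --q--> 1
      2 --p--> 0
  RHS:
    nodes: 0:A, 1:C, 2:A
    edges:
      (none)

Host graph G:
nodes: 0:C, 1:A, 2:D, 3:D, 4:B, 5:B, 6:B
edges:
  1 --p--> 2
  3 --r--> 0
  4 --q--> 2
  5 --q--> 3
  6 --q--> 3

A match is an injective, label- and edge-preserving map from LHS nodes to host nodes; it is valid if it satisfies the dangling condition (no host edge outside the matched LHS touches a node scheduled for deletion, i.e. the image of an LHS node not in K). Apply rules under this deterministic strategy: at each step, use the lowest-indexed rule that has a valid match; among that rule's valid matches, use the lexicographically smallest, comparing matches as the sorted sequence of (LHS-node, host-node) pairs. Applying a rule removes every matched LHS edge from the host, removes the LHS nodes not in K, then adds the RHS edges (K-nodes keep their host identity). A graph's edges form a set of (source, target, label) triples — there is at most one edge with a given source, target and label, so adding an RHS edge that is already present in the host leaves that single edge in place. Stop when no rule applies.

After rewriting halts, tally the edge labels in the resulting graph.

Answer: p:1 r:1

Rewrite trace:
[0] host  ⇒  7 nodes, 5 edges  {1-p->2 3-r->0 4-q->2 5-q->3 6-q->3}
[1] R2 @ {0↦2, 1↦4}  ⇒  6 nodes, 4 edges  {1-p->2 3-r->0 5-q->3 6-q->3}
[2] R2 @ {0↦3, 1↦5}  ⇒  5 nodes, 3 edges  {1-p->2 3-r->0 6-q->3}
[3] R2 @ {0↦3, 1↦6}  ⇒  4 nodes, 2 edges  {1-p->2 3-r->0}
halt: no rule applies after step 3
NF edges: [(1, 2, 'p'), (3, 0, 'r')]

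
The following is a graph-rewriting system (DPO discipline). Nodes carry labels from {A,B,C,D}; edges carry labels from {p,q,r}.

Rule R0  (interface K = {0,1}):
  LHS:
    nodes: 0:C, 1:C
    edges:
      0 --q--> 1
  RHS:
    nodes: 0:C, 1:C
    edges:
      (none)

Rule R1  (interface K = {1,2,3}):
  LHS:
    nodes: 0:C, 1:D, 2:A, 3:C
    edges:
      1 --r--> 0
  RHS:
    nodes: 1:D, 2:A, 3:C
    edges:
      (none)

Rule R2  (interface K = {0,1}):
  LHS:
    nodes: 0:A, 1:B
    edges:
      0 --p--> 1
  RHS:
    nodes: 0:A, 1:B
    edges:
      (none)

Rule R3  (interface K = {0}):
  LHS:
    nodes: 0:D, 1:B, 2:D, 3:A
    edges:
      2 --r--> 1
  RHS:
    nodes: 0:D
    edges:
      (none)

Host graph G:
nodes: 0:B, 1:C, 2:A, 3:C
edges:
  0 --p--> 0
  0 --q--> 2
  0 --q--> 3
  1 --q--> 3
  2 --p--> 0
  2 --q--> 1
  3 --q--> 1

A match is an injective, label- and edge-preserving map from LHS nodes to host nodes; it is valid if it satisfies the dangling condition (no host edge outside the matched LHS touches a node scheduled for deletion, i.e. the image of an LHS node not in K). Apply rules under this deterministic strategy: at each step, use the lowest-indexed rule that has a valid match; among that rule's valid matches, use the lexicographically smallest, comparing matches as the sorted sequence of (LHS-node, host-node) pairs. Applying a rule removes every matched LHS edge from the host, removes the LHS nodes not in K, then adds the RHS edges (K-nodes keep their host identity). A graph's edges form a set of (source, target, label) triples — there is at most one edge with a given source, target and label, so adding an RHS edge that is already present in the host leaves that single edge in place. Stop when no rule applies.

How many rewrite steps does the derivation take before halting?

Answer: 3

Rewrite trace:
[0] host  ⇒  4 nodes, 7 edges  {0-p->0 0-q->2 0-q->3 1-q->3 2-p->0 2-q->1 3-q->1}
[1] R0 @ {0↦1, 1↦3}  ⇒  4 nodes, 6 edges  {0-p->0 0-q->2 0-q->3 2-p->0 2-q->1 3-q->1}
[2] R0 @ {0↦3, 1↦1}  ⇒  4 nodes, 5 edges  {0-p->0 0-q->2 0-q->3 2-p->0 2-q->1}
[3] R2 @ {0↦2, 1↦0}  ⇒  4 nodes, 4 edges  {0-p->0 0-q->2 0-q->3 2-q->1}
normal form: no rule applies after step 3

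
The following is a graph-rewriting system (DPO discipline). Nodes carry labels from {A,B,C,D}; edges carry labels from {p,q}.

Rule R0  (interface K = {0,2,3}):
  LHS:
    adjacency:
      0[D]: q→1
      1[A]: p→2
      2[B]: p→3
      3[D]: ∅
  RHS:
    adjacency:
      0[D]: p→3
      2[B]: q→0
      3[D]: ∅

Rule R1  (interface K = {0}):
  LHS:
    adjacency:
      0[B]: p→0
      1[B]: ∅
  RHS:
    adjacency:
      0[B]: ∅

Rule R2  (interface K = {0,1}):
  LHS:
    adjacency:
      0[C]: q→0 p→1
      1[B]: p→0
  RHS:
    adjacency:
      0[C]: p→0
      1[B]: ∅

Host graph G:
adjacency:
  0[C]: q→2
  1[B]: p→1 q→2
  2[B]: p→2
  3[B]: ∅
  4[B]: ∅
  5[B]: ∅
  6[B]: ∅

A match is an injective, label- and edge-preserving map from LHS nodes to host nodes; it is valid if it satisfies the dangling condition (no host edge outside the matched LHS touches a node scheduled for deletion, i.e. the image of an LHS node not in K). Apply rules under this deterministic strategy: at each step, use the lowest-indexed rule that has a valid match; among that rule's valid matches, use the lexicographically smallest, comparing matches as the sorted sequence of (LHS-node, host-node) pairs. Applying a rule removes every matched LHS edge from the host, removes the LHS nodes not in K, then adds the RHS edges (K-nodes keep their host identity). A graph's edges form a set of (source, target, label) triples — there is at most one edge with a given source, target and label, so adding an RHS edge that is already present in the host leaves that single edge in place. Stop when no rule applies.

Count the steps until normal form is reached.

Answer: 2

Derivation:
[0] host  ⇒  7 nodes, 4 edges  {0-q->2 1-p->1 1-q->2 2-p->2}
[1] R1 @ {0↦1, 1↦3}  ⇒  6 nodes, 3 edges  {0-q->2 1-q->2 2-p->2}
[2] R1 @ {0↦2, 1↦4}  ⇒  5 nodes, 2 edges  {0-q->2 1-q->2}
final graph: no rule applies after step 2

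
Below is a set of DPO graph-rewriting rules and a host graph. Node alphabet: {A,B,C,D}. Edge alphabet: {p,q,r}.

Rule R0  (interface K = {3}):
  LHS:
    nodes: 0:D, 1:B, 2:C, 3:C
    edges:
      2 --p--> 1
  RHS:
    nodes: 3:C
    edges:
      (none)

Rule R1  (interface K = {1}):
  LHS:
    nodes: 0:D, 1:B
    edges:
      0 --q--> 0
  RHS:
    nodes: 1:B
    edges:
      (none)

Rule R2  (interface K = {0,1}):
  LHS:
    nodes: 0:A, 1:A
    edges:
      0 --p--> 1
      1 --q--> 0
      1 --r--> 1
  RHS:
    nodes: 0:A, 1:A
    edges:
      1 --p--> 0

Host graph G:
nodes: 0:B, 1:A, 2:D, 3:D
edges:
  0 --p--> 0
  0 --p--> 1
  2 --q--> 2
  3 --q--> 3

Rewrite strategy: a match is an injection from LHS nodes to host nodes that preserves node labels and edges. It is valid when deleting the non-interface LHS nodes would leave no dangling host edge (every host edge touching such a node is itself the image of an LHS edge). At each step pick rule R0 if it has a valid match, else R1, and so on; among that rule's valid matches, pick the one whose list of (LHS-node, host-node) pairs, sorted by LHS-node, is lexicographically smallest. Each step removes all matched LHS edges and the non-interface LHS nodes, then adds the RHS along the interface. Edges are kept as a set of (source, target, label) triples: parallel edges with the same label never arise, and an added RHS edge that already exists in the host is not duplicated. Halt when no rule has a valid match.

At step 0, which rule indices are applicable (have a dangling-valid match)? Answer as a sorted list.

R0: no valid match — LHS pattern not found
R1: 2 valid matches — {0↦2, 1↦0}, {0↦3, 1↦0}
R2: no valid match — LHS pattern not found

Answer: [R1]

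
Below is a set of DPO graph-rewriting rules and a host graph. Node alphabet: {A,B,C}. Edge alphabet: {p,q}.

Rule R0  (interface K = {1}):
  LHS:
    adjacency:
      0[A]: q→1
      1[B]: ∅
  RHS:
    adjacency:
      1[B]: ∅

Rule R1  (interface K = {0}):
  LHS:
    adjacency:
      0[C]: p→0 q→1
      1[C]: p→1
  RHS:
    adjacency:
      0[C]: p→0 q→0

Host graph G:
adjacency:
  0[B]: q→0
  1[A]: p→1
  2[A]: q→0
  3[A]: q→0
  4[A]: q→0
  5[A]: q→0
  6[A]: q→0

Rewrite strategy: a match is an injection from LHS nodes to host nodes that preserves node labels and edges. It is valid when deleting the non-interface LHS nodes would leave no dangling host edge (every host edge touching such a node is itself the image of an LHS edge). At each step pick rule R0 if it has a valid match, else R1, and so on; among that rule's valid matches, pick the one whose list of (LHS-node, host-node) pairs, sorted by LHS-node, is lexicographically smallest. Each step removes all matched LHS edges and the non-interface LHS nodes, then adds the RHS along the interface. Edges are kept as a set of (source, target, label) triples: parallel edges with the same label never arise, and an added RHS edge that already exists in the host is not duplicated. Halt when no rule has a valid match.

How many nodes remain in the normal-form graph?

Answer: 2

Steps:
start.  V:7 E:7  edges: 0-q->0 1-p->1 2-q->0 3-q->0 4-q->0 5-q->0 6-q->0
1. fire R0 via {0↦2, 1↦0}  →  V:6 E:6  edges: 0-q->0 1-p->1 3-q->0 4-q->0 5-q->0 6-q->0
2. fire R0 via {0↦3, 1↦0}  →  V:5 E:5  edges: 0-q->0 1-p->1 4-q->0 5-q->0 6-q->0
3. fire R0 via {0↦4, 1↦0}  →  V:4 E:4  edges: 0-q->0 1-p->1 5-q->0 6-q->0
4. fire R0 via {0↦5, 1↦0}  →  V:3 E:3  edges: 0-q->0 1-p->1 6-q->0
5. fire R0 via {0↦6, 1↦0}  →  V:2 E:2  edges: 0-q->0 1-p->1
normal form: no rule applies after step 5
NF nodes: {0:B, 1:A}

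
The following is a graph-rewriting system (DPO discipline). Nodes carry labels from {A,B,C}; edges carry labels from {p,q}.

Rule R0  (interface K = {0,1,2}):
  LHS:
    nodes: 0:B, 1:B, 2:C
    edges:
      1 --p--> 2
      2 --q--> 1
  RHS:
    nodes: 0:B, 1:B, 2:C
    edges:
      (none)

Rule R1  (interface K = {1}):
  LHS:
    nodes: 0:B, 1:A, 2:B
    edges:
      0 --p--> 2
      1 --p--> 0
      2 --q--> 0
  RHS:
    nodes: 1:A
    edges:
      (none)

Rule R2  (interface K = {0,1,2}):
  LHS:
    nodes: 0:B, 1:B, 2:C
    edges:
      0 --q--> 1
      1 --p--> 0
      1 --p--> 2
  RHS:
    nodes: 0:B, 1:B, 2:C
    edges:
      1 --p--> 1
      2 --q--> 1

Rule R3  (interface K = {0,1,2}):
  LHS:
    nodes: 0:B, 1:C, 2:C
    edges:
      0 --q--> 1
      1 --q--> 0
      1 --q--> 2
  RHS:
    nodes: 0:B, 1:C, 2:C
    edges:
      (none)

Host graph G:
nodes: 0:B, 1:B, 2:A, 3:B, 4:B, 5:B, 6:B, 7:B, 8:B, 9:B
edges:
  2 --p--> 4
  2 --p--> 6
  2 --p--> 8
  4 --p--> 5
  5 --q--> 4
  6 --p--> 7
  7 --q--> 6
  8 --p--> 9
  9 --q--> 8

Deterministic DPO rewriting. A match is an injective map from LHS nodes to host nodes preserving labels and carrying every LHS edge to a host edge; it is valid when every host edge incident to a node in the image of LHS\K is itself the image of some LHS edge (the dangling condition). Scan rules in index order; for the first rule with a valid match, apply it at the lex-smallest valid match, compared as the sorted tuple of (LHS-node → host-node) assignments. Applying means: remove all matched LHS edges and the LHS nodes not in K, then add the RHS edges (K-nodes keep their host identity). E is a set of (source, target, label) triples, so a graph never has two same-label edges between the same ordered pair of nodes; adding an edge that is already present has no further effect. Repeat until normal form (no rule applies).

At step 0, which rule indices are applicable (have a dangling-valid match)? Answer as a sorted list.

Answer: [R1]

Steps:
R0: no valid match — LHS pattern not found
R1: 3 valid matches — {0↦4, 1↦2, 2↦5}, {0↦6, 1↦2, 2↦7}, {0↦8, 1↦2, 2↦9}
R2: no valid match — LHS pattern not found
R3: no valid match — LHS pattern not found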